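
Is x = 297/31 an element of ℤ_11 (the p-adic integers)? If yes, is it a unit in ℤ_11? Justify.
x ∈ ℤ_11 but not a unit; v_11(x) = 1 > 0

ℤ_11 = {x ∈ ℚ_11 : v_11(x) ≥ 0} and ℤ_11^× = {x ∈ ℤ_11 : v_11(x) = 0}. Here v_11(297/31) = v_11(num) − v_11(den) = 1; compare against these criteria.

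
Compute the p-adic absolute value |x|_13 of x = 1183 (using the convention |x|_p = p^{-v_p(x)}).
|1183|_13 = 1/169

Step 1 — compute v_13(x) by factoring powers of 13 out of the numerator and denominator: v_13(1183) = 2. Step 2 — apply |x|_p = p^{-v_p(x)} = 13^{-2} = 1/169.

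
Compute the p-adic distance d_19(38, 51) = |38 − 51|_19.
d_19(38, 51) = 1

Step 1 — x − y = 38 − 51 = -13. Step 2 — v_19(-13) = 0 (factor: -13 = −(19^0 · 13); the sign does not affect v_p). Step 3 — |x − y|_19 = 19^{0} = 1.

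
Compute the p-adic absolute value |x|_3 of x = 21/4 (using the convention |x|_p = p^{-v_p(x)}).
|21/4|_3 = 1/3

Step 1 — compute v_3(x) by factoring powers of 3 out of the numerator and denominator: v_3(21/4) = 1. Step 2 — apply |x|_p = p^{-v_p(x)} = 3^{-1} = 1/3.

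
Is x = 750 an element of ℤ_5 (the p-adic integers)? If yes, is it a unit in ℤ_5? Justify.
x ∈ ℤ_5 but not a unit; v_5(x) = 3 > 0

ℤ_5 = {x ∈ ℚ_5 : v_5(x) ≥ 0} and ℤ_5^× = {x ∈ ℤ_5 : v_5(x) = 0}. Here v_5(750) = v_5(num) − v_5(den) = 3; compare against these criteria.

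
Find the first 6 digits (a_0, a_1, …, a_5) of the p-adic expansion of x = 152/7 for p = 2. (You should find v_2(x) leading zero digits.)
(a_0, …, a_5) = (0, 0, 0, 1, 0, 1)

v_2(152/7) = 3, so a_0 = ... = a_2 = 0. Factor out: x = 2^3 · u with u = 19/7 a unit in ℤ_2. Expand u iteratively via a_{v+i} = u_i mod 2, u_{i+1} = (u_i − a_{v+i})/2:
  u_0 = 19/7;  a_3 = 1;  u_1 = (u_0 − 1)/2 = 6/7
  u_1 = 6/7;  a_4 = 0;  u_2 = (u_1 − 0)/2 = 3/7
  u_2 = 3/7;  a_5 = 1;  u_3 = (u_2 − 1)/2 = -2/7
Digits: (0, 0, 0, 1, 0, 1).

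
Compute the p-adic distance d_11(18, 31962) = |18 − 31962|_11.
d_11(18, 31962) = 1/1331

Step 1 — x − y = 18 − 31962 = -31944. Step 2 — v_11(-31944) = 3 (factor: -31944 = −(11^3 · 24); the sign does not affect v_p). Step 3 — |x − y|_11 = 11^{-3} = 1/1331.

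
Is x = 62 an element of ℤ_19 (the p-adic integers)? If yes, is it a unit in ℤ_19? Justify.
x ∈ ℤ_19^× (unit); v_19(x) = 0

ℤ_19 = {x ∈ ℚ_19 : v_19(x) ≥ 0} and ℤ_19^× = {x ∈ ℤ_19 : v_19(x) = 0}. Here v_19(62) = v_19(num) − v_19(den) = 0; compare against these criteria.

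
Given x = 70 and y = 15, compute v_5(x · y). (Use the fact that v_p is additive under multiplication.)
v_5(1050) = 2

v_p(x) = 1 (factor: 70 = 5^1 · 14); v_p(y) = 1 (factor: 15 = 5^1 · 3). Additivity: v_p(xy) = v_p(x) + v_p(y) = 1 + 1 = 2. (Direct check: xy = 1050 = 5^2 · (42).)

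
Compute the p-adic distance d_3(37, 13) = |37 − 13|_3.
d_3(37, 13) = 1/3

Step 1 — x − y = 37 − 13 = 24. Step 2 — v_3(24) = 1 (factor: 24 = (3^1 · 8); the sign does not affect v_p). Step 3 — |x − y|_3 = 3^{-1} = 1/3.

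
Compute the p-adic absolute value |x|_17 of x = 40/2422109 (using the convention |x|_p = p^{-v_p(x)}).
|40/2422109|_17 = 83521

Step 1 — compute v_17(x) by factoring powers of 17 out of the numerator and denominator: v_17(40/2422109) = -4. Step 2 — apply |x|_p = p^{-v_p(x)} = 17^{4} = 83521.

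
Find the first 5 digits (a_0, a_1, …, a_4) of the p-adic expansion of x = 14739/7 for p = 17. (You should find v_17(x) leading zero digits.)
(a_0, …, a_4) = (0, 0, 0, 15, 4)

v_17(14739/7) = 3, so a_0 = ... = a_2 = 0. Factor out: x = 17^3 · u with u = 3/7 a unit in ℤ_17. Expand u iteratively via a_{v+i} = u_i mod 17, u_{i+1} = (u_i − a_{v+i})/17:
  u_0 = 3/7;  a_3 = 15;  u_1 = (u_0 − 15)/17 = -6/7
  u_1 = -6/7;  a_4 = 4;  u_2 = (u_1 − 4)/17 = -2/7
Digits: (0, 0, 0, 15, 4).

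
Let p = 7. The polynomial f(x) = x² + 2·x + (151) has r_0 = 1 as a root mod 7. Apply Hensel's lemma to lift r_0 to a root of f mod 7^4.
r_3 = 1800 (mod 2401)

Hensel: r_{i+1} = r_i − f(r_i)·(f′(r_i))^{-1} mod 7^{i+2}, f′(x) = 2x + 2. Iterate:
  r_0 = 1 (mod 7)
  r_1 = 36 (mod 49)
  r_2 = 85 (mod 343)
  r_3 = 1800 (mod 2401)
Final: r = 1800 satisfies f(r) ≡ 0 mod 7^4.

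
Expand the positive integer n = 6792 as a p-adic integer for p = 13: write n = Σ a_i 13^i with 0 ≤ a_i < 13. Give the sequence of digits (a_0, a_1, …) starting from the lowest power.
(a_0, a_1, …) = (6, 2, 1, 3)

Repeated division by 13 gives the digits low-to-high: 6792 = 6 + 2·13^1 + 1·13^2 + 3·13^3. Digit sequence: (6, 2, 1, 3).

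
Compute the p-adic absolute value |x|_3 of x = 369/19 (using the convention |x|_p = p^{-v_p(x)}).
|369/19|_3 = 1/9

Step 1 — compute v_3(x) by factoring powers of 3 out of the numerator and denominator: v_3(369/19) = 2. Step 2 — apply |x|_p = p^{-v_p(x)} = 3^{-2} = 1/9.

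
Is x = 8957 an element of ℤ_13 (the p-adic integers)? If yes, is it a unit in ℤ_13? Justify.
x ∈ ℤ_13 but not a unit; v_13(x) = 2 > 0

ℤ_13 = {x ∈ ℚ_13 : v_13(x) ≥ 0} and ℤ_13^× = {x ∈ ℤ_13 : v_13(x) = 0}. Here v_13(8957) = v_13(num) − v_13(den) = 2; compare against these criteria.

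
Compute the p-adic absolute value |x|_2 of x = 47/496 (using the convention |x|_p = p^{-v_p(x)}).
|47/496|_2 = 16

Step 1 — compute v_2(x) by factoring powers of 2 out of the numerator and denominator: v_2(47/496) = -4. Step 2 — apply |x|_p = p^{-v_p(x)} = 2^{4} = 16.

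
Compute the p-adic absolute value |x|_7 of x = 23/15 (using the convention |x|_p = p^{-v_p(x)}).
|23/15|_7 = 1

Step 1 — compute v_7(x) by factoring powers of 7 out of the numerator and denominator: v_7(23/15) = 0. Step 2 — apply |x|_p = p^{-v_p(x)} = 7^{0} = 1.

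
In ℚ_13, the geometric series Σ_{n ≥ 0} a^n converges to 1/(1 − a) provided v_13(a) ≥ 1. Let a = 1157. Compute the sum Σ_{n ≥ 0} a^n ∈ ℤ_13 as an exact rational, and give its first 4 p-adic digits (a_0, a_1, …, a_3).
Σ a^n = 1/(1 − a) = -1/1156;  first 4 digits = (1, 11, 10, 3)

v_13(a) = 1 ≥ 1, so the series converges in ℤ_13 to 1/(1 − a) = 1/(1 − 1157) = -1/1156. Expand this rational in ℤ_13: compute digits iteratively via d_i = x_i mod 13, x_{i+1} = (x_i − d_i)/13. The first 4 digits are (1, 11, 10, 3).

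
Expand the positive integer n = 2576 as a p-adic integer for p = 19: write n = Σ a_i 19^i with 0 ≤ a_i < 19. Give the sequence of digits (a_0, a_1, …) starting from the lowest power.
(a_0, a_1, …) = (11, 2, 7)

Repeated division by 19 gives the digits low-to-high: 2576 = 11 + 2·19^1 + 7·19^2. Digit sequence: (11, 2, 7).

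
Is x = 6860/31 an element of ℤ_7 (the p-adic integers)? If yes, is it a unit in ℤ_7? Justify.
x ∈ ℤ_7 but not a unit; v_7(x) = 3 > 0

ℤ_7 = {x ∈ ℚ_7 : v_7(x) ≥ 0} and ℤ_7^× = {x ∈ ℤ_7 : v_7(x) = 0}. Here v_7(6860/31) = v_7(num) − v_7(den) = 3; compare against these criteria.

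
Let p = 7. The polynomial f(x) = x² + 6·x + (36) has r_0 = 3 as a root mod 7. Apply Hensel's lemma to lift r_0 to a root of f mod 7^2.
r_1 = 10 (mod 49)

Hensel: r_{i+1} = r_i − f(r_i)·(f′(r_i))^{-1} mod 7^{i+2}, f′(x) = 2x + 6. Iterate:
  r_0 = 3 (mod 7)
  r_1 = 10 (mod 49)
Final: r = 10 satisfies f(r) ≡ 0 mod 7^2.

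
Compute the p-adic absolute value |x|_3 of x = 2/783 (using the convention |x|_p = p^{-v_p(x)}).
|2/783|_3 = 27

Step 1 — compute v_3(x) by factoring powers of 3 out of the numerator and denominator: v_3(2/783) = -3. Step 2 — apply |x|_p = p^{-v_p(x)} = 3^{3} = 27.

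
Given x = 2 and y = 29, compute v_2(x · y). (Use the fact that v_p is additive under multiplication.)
v_2(58) = 1

v_p(x) = 1 (factor: 2 = 2^1 · 1); v_p(y) = 0 (factor: 29 = 2^0 · 29). Additivity: v_p(xy) = v_p(x) + v_p(y) = 1 + 0 = 1. (Direct check: xy = 58 = 2^1 · (29).)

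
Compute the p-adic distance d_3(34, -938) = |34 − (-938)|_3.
d_3(34, -938) = 1/243

Step 1 — x − y = 34 − (-938) = 972. Step 2 — v_3(972) = 5 (factor: 972 = (3^5 · 4); the sign does not affect v_p). Step 3 — |x − y|_3 = 3^{-5} = 1/243.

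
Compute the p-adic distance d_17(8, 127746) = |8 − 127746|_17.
d_17(8, 127746) = 1/4913

Step 1 — x − y = 8 − 127746 = -127738. Step 2 — v_17(-127738) = 3 (factor: -127738 = −(17^3 · 26); the sign does not affect v_p). Step 3 — |x − y|_17 = 17^{-3} = 1/4913.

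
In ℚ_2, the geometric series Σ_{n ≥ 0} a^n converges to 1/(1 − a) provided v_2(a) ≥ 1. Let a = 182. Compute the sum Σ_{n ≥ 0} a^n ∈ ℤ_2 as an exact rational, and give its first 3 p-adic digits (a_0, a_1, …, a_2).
Σ a^n = 1/(1 − a) = -1/181;  first 3 digits = (1, 1, 0)

v_2(a) = 1 ≥ 1, so the series converges in ℤ_2 to 1/(1 − a) = 1/(1 − 182) = -1/181. Expand this rational in ℤ_2: compute digits iteratively via d_i = x_i mod 2, x_{i+1} = (x_i − d_i)/2. The first 3 digits are (1, 1, 0).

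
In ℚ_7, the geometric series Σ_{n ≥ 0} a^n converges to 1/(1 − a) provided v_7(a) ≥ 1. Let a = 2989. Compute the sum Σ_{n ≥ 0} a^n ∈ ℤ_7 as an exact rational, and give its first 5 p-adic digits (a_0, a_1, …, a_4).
Σ a^n = 1/(1 − a) = -1/2988;  first 5 digits = (1, 0, 5, 1, 5)

v_7(a) = 2 ≥ 1, so the series converges in ℤ_7 to 1/(1 − a) = 1/(1 − 2989) = -1/2988. Expand this rational in ℤ_7: compute digits iteratively via d_i = x_i mod 7, x_{i+1} = (x_i − d_i)/7. The first 5 digits are (1, 0, 5, 1, 5).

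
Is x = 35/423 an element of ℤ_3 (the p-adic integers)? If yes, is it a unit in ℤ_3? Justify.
x ∉ ℤ_3 (v_3(x) = -2 < 0)

ℤ_3 = {x ∈ ℚ_3 : v_3(x) ≥ 0} and ℤ_3^× = {x ∈ ℤ_3 : v_3(x) = 0}. Here v_3(35/423) = v_3(num) − v_3(den) = -2; compare against these criteria.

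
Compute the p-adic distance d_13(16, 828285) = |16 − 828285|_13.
d_13(16, 828285) = 1/28561

Step 1 — x − y = 16 − 828285 = -828269. Step 2 — v_13(-828269) = 4 (factor: -828269 = −(13^4 · 29); the sign does not affect v_p). Step 3 — |x − y|_13 = 13^{-4} = 1/28561.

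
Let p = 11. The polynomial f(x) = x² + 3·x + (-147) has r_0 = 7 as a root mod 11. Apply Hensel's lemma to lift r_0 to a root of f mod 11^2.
r_1 = 40 (mod 121)

Hensel: r_{i+1} = r_i − f(r_i)·(f′(r_i))^{-1} mod 11^{i+2}, f′(x) = 2x + 3. Iterate:
  r_0 = 7 (mod 11)
  r_1 = 40 (mod 121)
Final: r = 40 satisfies f(r) ≡ 0 mod 11^2.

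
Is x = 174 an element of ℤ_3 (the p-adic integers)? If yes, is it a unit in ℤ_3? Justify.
x ∈ ℤ_3 but not a unit; v_3(x) = 1 > 0

ℤ_3 = {x ∈ ℚ_3 : v_3(x) ≥ 0} and ℤ_3^× = {x ∈ ℤ_3 : v_3(x) = 0}. Here v_3(174) = v_3(num) − v_3(den) = 1; compare against these criteria.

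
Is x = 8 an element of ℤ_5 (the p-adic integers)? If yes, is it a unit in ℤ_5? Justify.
x ∈ ℤ_5^× (unit); v_5(x) = 0

ℤ_5 = {x ∈ ℚ_5 : v_5(x) ≥ 0} and ℤ_5^× = {x ∈ ℤ_5 : v_5(x) = 0}. Here v_5(8) = v_5(num) − v_5(den) = 0; compare against these criteria.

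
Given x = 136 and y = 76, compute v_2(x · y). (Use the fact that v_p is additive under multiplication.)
v_2(10336) = 5

v_p(x) = 3 (factor: 136 = 2^3 · 17); v_p(y) = 2 (factor: 76 = 2^2 · 19). Additivity: v_p(xy) = v_p(x) + v_p(y) = 3 + 2 = 5. (Direct check: xy = 10336 = 2^5 · (323).)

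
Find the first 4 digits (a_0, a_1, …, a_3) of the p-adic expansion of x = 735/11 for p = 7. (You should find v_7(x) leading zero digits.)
(a_0, …, a_3) = (0, 0, 2, 5)

v_7(735/11) = 2, so a_0 = ... = a_1 = 0. Factor out: x = 7^2 · u with u = 15/11 a unit in ℤ_7. Expand u iteratively via a_{v+i} = u_i mod 7, u_{i+1} = (u_i − a_{v+i})/7:
  u_0 = 15/11;  a_2 = 2;  u_1 = (u_0 − 2)/7 = -1/11
  u_1 = -1/11;  a_3 = 5;  u_2 = (u_1 − 5)/7 = -8/11
Digits: (0, 0, 2, 5).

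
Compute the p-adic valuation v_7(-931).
v_7(-931) = 2

v_7(n) is the largest exponent k such that 7^k divides n. Factor out: -931 = -7^2 · 19. (Sign doesn't affect v_p.) So v_7(-931) = 2.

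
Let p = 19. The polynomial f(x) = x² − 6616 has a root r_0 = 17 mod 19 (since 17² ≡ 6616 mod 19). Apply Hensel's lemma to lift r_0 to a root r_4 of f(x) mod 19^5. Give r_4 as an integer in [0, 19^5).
r_4 = 566559 (mod 2476099)

Hensel's recurrence: r_{i+1} = r_i − f(r_i)·(f′(r_i))^{-1} mod 19^{i+2}, with f′(x) = 2x. Iterate:
  r_0 = 17 (mod 19)
  r_1 = 150 (mod 361)
  r_2 = 4121 (mod 6859)
  r_3 = 45275 (mod 130321)
  r_4 = 566559 (mod 2476099)
Final: r_4 = 566559, and one checks f(r_4) ≡ 0 mod 19^5.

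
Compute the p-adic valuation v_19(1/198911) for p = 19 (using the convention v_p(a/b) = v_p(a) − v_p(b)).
v_19(1/198911) = -3

Factor powers of 19 from the numerator and denominator of the reduced fraction: 1 = 19^0 · 1 and 198911 = 19^3 · 29. Apply v_p(a/b) = v_p(a) − v_p(b): v_19(1/198911) = 0 − 3 = -3.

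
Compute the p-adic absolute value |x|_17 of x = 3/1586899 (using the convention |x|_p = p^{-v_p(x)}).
|3/1586899|_17 = 83521

Step 1 — compute v_17(x) by factoring powers of 17 out of the numerator and denominator: v_17(3/1586899) = -4. Step 2 — apply |x|_p = p^{-v_p(x)} = 17^{4} = 83521.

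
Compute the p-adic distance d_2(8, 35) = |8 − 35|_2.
d_2(8, 35) = 1

Step 1 — x − y = 8 − 35 = -27. Step 2 — v_2(-27) = 0 (factor: -27 = −(2^0 · 27); the sign does not affect v_p). Step 3 — |x − y|_2 = 2^{0} = 1.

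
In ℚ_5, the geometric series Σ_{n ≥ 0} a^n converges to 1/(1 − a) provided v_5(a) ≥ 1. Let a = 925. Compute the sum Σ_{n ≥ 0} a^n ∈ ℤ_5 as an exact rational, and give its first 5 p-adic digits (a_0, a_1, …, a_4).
Σ a^n = 1/(1 − a) = -1/924;  first 5 digits = (1, 0, 2, 2, 0)

v_5(a) = 2 ≥ 1, so the series converges in ℤ_5 to 1/(1 − a) = 1/(1 − 925) = -1/924. Expand this rational in ℤ_5: compute digits iteratively via d_i = x_i mod 5, x_{i+1} = (x_i − d_i)/5. The first 5 digits are (1, 0, 2, 2, 0).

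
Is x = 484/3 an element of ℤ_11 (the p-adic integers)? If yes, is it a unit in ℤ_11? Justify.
x ∈ ℤ_11 but not a unit; v_11(x) = 2 > 0

ℤ_11 = {x ∈ ℚ_11 : v_11(x) ≥ 0} and ℤ_11^× = {x ∈ ℤ_11 : v_11(x) = 0}. Here v_11(484/3) = v_11(num) − v_11(den) = 2; compare against these criteria.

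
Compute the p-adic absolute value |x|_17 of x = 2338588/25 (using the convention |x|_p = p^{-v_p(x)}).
|2338588/25|_17 = 1/83521

Step 1 — compute v_17(x) by factoring powers of 17 out of the numerator and denominator: v_17(2338588/25) = 4. Step 2 — apply |x|_p = p^{-v_p(x)} = 17^{-4} = 1/83521.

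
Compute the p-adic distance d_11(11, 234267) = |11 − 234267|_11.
d_11(11, 234267) = 1/14641

Step 1 — x − y = 11 − 234267 = -234256. Step 2 — v_11(-234256) = 4 (factor: -234256 = −(11^4 · 16); the sign does not affect v_p). Step 3 — |x − y|_11 = 11^{-4} = 1/14641.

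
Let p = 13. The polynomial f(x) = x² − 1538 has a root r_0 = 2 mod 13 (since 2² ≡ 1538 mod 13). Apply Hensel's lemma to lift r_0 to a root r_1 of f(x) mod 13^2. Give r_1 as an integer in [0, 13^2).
r_1 = 132 (mod 169)

Hensel's recurrence: r_{i+1} = r_i − f(r_i)·(f′(r_i))^{-1} mod 13^{i+2}, with f′(x) = 2x. Iterate:
  r_0 = 2 (mod 13)
  r_1 = 132 (mod 169)
Final: r_1 = 132, and one checks f(r_1) ≡ 0 mod 13^2.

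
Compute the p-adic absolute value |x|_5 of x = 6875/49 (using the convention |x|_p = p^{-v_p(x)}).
|6875/49|_5 = 1/625

Step 1 — compute v_5(x) by factoring powers of 5 out of the numerator and denominator: v_5(6875/49) = 4. Step 2 — apply |x|_p = p^{-v_p(x)} = 5^{-4} = 1/625.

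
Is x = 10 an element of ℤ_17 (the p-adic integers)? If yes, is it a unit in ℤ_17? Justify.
x ∈ ℤ_17^× (unit); v_17(x) = 0

ℤ_17 = {x ∈ ℚ_17 : v_17(x) ≥ 0} and ℤ_17^× = {x ∈ ℤ_17 : v_17(x) = 0}. Here v_17(10) = v_17(num) − v_17(den) = 0; compare against these criteria.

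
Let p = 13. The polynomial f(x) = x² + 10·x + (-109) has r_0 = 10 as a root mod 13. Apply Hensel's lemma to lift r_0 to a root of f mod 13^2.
r_1 = 114 (mod 169)

Hensel: r_{i+1} = r_i − f(r_i)·(f′(r_i))^{-1} mod 13^{i+2}, f′(x) = 2x + 10. Iterate:
  r_0 = 10 (mod 13)
  r_1 = 114 (mod 169)
Final: r = 114 satisfies f(r) ≡ 0 mod 13^2.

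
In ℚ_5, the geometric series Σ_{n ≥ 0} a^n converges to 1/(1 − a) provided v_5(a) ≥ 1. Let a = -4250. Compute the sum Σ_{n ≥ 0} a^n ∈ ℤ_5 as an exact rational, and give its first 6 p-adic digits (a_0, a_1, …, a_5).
Σ a^n = 1/(1 − a) = 1/4251;  first 6 digits = (1, 0, 0, 1, 3, 3)

v_5(a) = 3 ≥ 1, so the series converges in ℤ_5 to 1/(1 − a) = 1/(1 − (-4250)) = 1/4251. Expand this rational in ℤ_5: compute digits iteratively via d_i = x_i mod 5, x_{i+1} = (x_i − d_i)/5. The first 6 digits are (1, 0, 0, 1, 3, 3).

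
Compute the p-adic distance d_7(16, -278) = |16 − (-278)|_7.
d_7(16, -278) = 1/49

Step 1 — x − y = 16 − (-278) = 294. Step 2 — v_7(294) = 2 (factor: 294 = (7^2 · 6); the sign does not affect v_p). Step 3 — |x − y|_7 = 7^{-2} = 1/49.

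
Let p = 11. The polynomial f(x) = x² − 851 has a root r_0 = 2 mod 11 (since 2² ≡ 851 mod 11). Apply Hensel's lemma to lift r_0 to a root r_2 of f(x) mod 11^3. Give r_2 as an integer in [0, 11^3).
r_2 = 1212 (mod 1331)

Hensel's recurrence: r_{i+1} = r_i − f(r_i)·(f′(r_i))^{-1} mod 11^{i+2}, with f′(x) = 2x. Iterate:
  r_0 = 2 (mod 11)
  r_1 = 2 (mod 121)
  r_2 = 1212 (mod 1331)
Final: r_2 = 1212, and one checks f(r_2) ≡ 0 mod 11^3.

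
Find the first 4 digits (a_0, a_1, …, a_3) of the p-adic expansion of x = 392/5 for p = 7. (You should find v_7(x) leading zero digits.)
(a_0, …, a_3) = (0, 0, 3, 4)

v_7(392/5) = 2, so a_0 = ... = a_1 = 0. Factor out: x = 7^2 · u with u = 8/5 a unit in ℤ_7. Expand u iteratively via a_{v+i} = u_i mod 7, u_{i+1} = (u_i − a_{v+i})/7:
  u_0 = 8/5;  a_2 = 3;  u_1 = (u_0 − 3)/7 = -1/5
  u_1 = -1/5;  a_3 = 4;  u_2 = (u_1 − 4)/7 = -3/5
Digits: (0, 0, 3, 4).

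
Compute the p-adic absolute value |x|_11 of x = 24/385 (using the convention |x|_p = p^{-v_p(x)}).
|24/385|_11 = 11

Step 1 — compute v_11(x) by factoring powers of 11 out of the numerator and denominator: v_11(24/385) = -1. Step 2 — apply |x|_p = p^{-v_p(x)} = 11^{1} = 11.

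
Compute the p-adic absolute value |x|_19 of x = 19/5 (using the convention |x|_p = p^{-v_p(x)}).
|19/5|_19 = 1/19

Step 1 — compute v_19(x) by factoring powers of 19 out of the numerator and denominator: v_19(19/5) = 1. Step 2 — apply |x|_p = p^{-v_p(x)} = 19^{-1} = 1/19.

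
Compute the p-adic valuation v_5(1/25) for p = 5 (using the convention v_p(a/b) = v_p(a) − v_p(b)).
v_5(1/25) = -2

Factor powers of 5 from the numerator and denominator of the reduced fraction: 1 = 5^0 · 1 and 25 = 5^2 · 1. Apply v_p(a/b) = v_p(a) − v_p(b): v_5(1/25) = 0 − 2 = -2.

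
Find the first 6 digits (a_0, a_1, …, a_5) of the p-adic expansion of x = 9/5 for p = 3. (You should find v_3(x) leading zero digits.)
(a_0, …, a_5) = (0, 0, 2, 0, 1, 2)

v_3(9/5) = 2, so a_0 = ... = a_1 = 0. Factor out: x = 3^2 · u with u = 1/5 a unit in ℤ_3. Expand u iteratively via a_{v+i} = u_i mod 3, u_{i+1} = (u_i − a_{v+i})/3:
  u_0 = 1/5;  a_2 = 2;  u_1 = (u_0 − 2)/3 = -3/5
  u_1 = -3/5;  a_3 = 0;  u_2 = (u_1 − 0)/3 = -1/5
  u_2 = -1/5;  a_4 = 1;  u_3 = (u_2 − 1)/3 = -2/5
  u_3 = -2/5;  a_5 = 2;  u_4 = (u_3 − 2)/3 = -4/5
Digits: (0, 0, 2, 0, 1, 2).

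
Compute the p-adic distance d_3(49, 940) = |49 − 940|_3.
d_3(49, 940) = 1/81

Step 1 — x − y = 49 − 940 = -891. Step 2 — v_3(-891) = 4 (factor: -891 = −(3^4 · 11); the sign does not affect v_p). Step 3 — |x − y|_3 = 3^{-4} = 1/81.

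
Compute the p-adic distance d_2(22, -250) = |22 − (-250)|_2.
d_2(22, -250) = 1/16

Step 1 — x − y = 22 − (-250) = 272. Step 2 — v_2(272) = 4 (factor: 272 = (2^4 · 17); the sign does not affect v_p). Step 3 — |x − y|_2 = 2^{-4} = 1/16.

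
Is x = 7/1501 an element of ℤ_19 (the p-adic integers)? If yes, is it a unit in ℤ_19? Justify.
x ∉ ℤ_19 (v_19(x) = -1 < 0)

ℤ_19 = {x ∈ ℚ_19 : v_19(x) ≥ 0} and ℤ_19^× = {x ∈ ℤ_19 : v_19(x) = 0}. Here v_19(7/1501) = v_19(num) − v_19(den) = -1; compare against these criteria.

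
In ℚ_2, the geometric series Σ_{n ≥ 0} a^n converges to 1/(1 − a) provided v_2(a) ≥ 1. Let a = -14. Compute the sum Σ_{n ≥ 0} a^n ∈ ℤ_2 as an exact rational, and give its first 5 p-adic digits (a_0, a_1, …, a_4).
Σ a^n = 1/(1 − a) = 1/15;  first 5 digits = (1, 1, 1, 1, 0)

v_2(a) = 1 ≥ 1, so the series converges in ℤ_2 to 1/(1 − a) = 1/(1 − (-14)) = 1/15. Expand this rational in ℤ_2: compute digits iteratively via d_i = x_i mod 2, x_{i+1} = (x_i − d_i)/2. The first 5 digits are (1, 1, 1, 1, 0).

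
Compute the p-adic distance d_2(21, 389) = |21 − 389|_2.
d_2(21, 389) = 1/16

Step 1 — x − y = 21 − 389 = -368. Step 2 — v_2(-368) = 4 (factor: -368 = −(2^4 · 23); the sign does not affect v_p). Step 3 — |x − y|_2 = 2^{-4} = 1/16.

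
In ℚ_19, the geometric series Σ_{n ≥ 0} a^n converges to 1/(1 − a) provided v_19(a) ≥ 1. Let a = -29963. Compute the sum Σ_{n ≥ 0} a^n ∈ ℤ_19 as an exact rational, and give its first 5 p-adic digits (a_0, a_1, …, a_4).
Σ a^n = 1/(1 − a) = 1/29964;  first 5 digits = (1, 0, 12, 14, 10)

v_19(a) = 2 ≥ 1, so the series converges in ℤ_19 to 1/(1 − a) = 1/(1 − (-29963)) = 1/29964. Expand this rational in ℤ_19: compute digits iteratively via d_i = x_i mod 19, x_{i+1} = (x_i − d_i)/19. The first 5 digits are (1, 0, 12, 14, 10).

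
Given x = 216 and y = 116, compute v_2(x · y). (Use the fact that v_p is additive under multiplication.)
v_2(25056) = 5

v_p(x) = 3 (factor: 216 = 2^3 · 27); v_p(y) = 2 (factor: 116 = 2^2 · 29). Additivity: v_p(xy) = v_p(x) + v_p(y) = 3 + 2 = 5. (Direct check: xy = 25056 = 2^5 · (783).)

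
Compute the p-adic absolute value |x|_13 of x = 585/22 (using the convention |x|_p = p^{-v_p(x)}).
|585/22|_13 = 1/13

Step 1 — compute v_13(x) by factoring powers of 13 out of the numerator and denominator: v_13(585/22) = 1. Step 2 — apply |x|_p = p^{-v_p(x)} = 13^{-1} = 1/13.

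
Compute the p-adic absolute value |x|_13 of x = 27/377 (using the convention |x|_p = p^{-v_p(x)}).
|27/377|_13 = 13

Step 1 — compute v_13(x) by factoring powers of 13 out of the numerator and denominator: v_13(27/377) = -1. Step 2 — apply |x|_p = p^{-v_p(x)} = 13^{1} = 13.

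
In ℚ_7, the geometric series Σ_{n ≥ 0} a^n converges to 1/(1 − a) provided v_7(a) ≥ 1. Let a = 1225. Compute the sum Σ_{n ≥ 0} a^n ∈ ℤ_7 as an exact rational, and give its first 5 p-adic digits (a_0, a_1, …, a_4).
Σ a^n = 1/(1 − a) = -1/1224;  first 5 digits = (1, 0, 4, 3, 2)

v_7(a) = 2 ≥ 1, so the series converges in ℤ_7 to 1/(1 − a) = 1/(1 − 1225) = -1/1224. Expand this rational in ℤ_7: compute digits iteratively via d_i = x_i mod 7, x_{i+1} = (x_i − d_i)/7. The first 5 digits are (1, 0, 4, 3, 2).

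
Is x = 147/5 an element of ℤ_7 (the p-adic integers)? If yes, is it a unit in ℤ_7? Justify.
x ∈ ℤ_7 but not a unit; v_7(x) = 2 > 0

ℤ_7 = {x ∈ ℚ_7 : v_7(x) ≥ 0} and ℤ_7^× = {x ∈ ℤ_7 : v_7(x) = 0}. Here v_7(147/5) = v_7(num) − v_7(den) = 2; compare against these criteria.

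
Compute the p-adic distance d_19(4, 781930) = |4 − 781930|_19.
d_19(4, 781930) = 1/130321

Step 1 — x − y = 4 − 781930 = -781926. Step 2 — v_19(-781926) = 4 (factor: -781926 = −(19^4 · 6); the sign does not affect v_p). Step 3 — |x − y|_19 = 19^{-4} = 1/130321.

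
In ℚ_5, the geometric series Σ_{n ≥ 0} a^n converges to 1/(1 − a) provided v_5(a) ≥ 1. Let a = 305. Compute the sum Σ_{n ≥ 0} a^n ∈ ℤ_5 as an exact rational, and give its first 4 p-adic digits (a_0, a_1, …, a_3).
Σ a^n = 1/(1 − a) = -1/304;  first 4 digits = (1, 1, 3, 2)

v_5(a) = 1 ≥ 1, so the series converges in ℤ_5 to 1/(1 − a) = 1/(1 − 305) = -1/304. Expand this rational in ℤ_5: compute digits iteratively via d_i = x_i mod 5, x_{i+1} = (x_i − d_i)/5. The first 4 digits are (1, 1, 3, 2).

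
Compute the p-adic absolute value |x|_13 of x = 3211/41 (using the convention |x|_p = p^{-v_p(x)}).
|3211/41|_13 = 1/169

Step 1 — compute v_13(x) by factoring powers of 13 out of the numerator and denominator: v_13(3211/41) = 2. Step 2 — apply |x|_p = p^{-v_p(x)} = 13^{-2} = 1/169.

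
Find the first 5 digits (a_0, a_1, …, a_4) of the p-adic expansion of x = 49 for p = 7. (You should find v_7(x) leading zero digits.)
(a_0, …, a_4) = (0, 0, 1, 0, 0)

v_7(49) = 2, so a_0 = ... = a_1 = 0. Factor out: x = 7^2 · u with u = 1 a unit in ℤ_7. Expand u iteratively via a_{v+i} = u_i mod 7, u_{i+1} = (u_i − a_{v+i})/7:
  u_0 = 1;  a_2 = 1;  u_1 = (u_0 − 1)/7 = 0
  u_1 = 0;  a_3 = 0;  u_2 = (u_1 − 0)/7 = 0
  u_2 = 0;  a_4 = 0;  u_3 = (u_2 − 0)/7 = 0
Digits: (0, 0, 1, 0, 0).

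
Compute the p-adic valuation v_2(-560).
v_2(-560) = 4

v_2(n) is the largest exponent k such that 2^k divides n. Factor out: -560 = -2^4 · 35. (Sign doesn't affect v_p.) So v_2(-560) = 4.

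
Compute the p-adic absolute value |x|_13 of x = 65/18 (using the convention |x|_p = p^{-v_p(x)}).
|65/18|_13 = 1/13

Step 1 — compute v_13(x) by factoring powers of 13 out of the numerator and denominator: v_13(65/18) = 1. Step 2 — apply |x|_p = p^{-v_p(x)} = 13^{-1} = 1/13.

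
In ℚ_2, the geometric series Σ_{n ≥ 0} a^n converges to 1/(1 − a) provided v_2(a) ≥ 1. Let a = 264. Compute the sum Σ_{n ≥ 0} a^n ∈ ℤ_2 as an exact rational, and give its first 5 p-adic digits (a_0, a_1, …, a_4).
Σ a^n = 1/(1 − a) = -1/263;  first 5 digits = (1, 0, 0, 1, 0)

v_2(a) = 3 ≥ 1, so the series converges in ℤ_2 to 1/(1 − a) = 1/(1 − 264) = -1/263. Expand this rational in ℤ_2: compute digits iteratively via d_i = x_i mod 2, x_{i+1} = (x_i − d_i)/2. The first 5 digits are (1, 0, 0, 1, 0).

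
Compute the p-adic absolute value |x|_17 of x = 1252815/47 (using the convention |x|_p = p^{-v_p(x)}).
|1252815/47|_17 = 1/83521

Step 1 — compute v_17(x) by factoring powers of 17 out of the numerator and denominator: v_17(1252815/47) = 4. Step 2 — apply |x|_p = p^{-v_p(x)} = 17^{-4} = 1/83521.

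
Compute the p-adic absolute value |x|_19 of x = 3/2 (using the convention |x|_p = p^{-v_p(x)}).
|3/2|_19 = 1

Step 1 — compute v_19(x) by factoring powers of 19 out of the numerator and denominator: v_19(3/2) = 0. Step 2 — apply |x|_p = p^{-v_p(x)} = 19^{0} = 1.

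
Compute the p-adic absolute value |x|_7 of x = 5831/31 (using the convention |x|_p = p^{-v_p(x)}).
|5831/31|_7 = 1/343

Step 1 — compute v_7(x) by factoring powers of 7 out of the numerator and denominator: v_7(5831/31) = 3. Step 2 — apply |x|_p = p^{-v_p(x)} = 7^{-3} = 1/343.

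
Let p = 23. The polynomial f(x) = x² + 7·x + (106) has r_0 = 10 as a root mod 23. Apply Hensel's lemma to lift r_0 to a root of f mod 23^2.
r_1 = 470 (mod 529)

Hensel: r_{i+1} = r_i − f(r_i)·(f′(r_i))^{-1} mod 23^{i+2}, f′(x) = 2x + 7. Iterate:
  r_0 = 10 (mod 23)
  r_1 = 470 (mod 529)
Final: r = 470 satisfies f(r) ≡ 0 mod 23^2.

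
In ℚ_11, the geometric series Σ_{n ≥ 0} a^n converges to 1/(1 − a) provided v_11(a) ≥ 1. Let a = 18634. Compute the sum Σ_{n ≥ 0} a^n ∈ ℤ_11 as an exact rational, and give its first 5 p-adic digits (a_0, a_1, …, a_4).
Σ a^n = 1/(1 − a) = -1/18633;  first 5 digits = (1, 0, 0, 3, 1)

v_11(a) = 3 ≥ 1, so the series converges in ℤ_11 to 1/(1 − a) = 1/(1 − 18634) = -1/18633. Expand this rational in ℤ_11: compute digits iteratively via d_i = x_i mod 11, x_{i+1} = (x_i − d_i)/11. The first 5 digits are (1, 0, 0, 3, 1).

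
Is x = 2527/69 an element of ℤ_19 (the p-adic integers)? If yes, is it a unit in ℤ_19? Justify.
x ∈ ℤ_19 but not a unit; v_19(x) = 2 > 0

ℤ_19 = {x ∈ ℚ_19 : v_19(x) ≥ 0} and ℤ_19^× = {x ∈ ℤ_19 : v_19(x) = 0}. Here v_19(2527/69) = v_19(num) − v_19(den) = 2; compare against these criteria.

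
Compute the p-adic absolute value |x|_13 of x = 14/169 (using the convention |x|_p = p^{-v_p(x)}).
|14/169|_13 = 169

Step 1 — compute v_13(x) by factoring powers of 13 out of the numerator and denominator: v_13(14/169) = -2. Step 2 — apply |x|_p = p^{-v_p(x)} = 13^{2} = 169.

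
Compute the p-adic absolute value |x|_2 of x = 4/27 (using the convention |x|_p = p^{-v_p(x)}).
|4/27|_2 = 1/4

Step 1 — compute v_2(x) by factoring powers of 2 out of the numerator and denominator: v_2(4/27) = 2. Step 2 — apply |x|_p = p^{-v_p(x)} = 2^{-2} = 1/4.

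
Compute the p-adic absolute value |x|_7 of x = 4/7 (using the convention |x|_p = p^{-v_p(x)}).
|4/7|_7 = 7

Step 1 — compute v_7(x) by factoring powers of 7 out of the numerator and denominator: v_7(4/7) = -1. Step 2 — apply |x|_p = p^{-v_p(x)} = 7^{1} = 7.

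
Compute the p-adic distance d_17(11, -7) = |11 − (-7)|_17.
d_17(11, -7) = 1

Step 1 — x − y = 11 − (-7) = 18. Step 2 — v_17(18) = 0 (factor: 18 = (17^0 · 18); the sign does not affect v_p). Step 3 — |x − y|_17 = 17^{0} = 1.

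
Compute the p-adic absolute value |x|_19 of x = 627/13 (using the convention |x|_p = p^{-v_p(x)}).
|627/13|_19 = 1/19

Step 1 — compute v_19(x) by factoring powers of 19 out of the numerator and denominator: v_19(627/13) = 1. Step 2 — apply |x|_p = p^{-v_p(x)} = 19^{-1} = 1/19.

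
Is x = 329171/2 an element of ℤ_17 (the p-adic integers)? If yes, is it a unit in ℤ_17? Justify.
x ∈ ℤ_17 but not a unit; v_17(x) = 3 > 0

ℤ_17 = {x ∈ ℚ_17 : v_17(x) ≥ 0} and ℤ_17^× = {x ∈ ℤ_17 : v_17(x) = 0}. Here v_17(329171/2) = v_17(num) − v_17(den) = 3; compare against these criteria.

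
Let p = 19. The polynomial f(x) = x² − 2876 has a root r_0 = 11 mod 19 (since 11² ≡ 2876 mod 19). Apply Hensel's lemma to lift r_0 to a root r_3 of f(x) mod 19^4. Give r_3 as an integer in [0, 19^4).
r_3 = 809 (mod 130321)

Hensel's recurrence: r_{i+1} = r_i − f(r_i)·(f′(r_i))^{-1} mod 19^{i+2}, with f′(x) = 2x. Iterate:
  r_0 = 11 (mod 19)
  r_1 = 87 (mod 361)
  r_2 = 809 (mod 6859)
  r_3 = 809 (mod 130321)
Final: r_3 = 809, and one checks f(r_3) ≡ 0 mod 19^4.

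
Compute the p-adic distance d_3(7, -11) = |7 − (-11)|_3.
d_3(7, -11) = 1/9

Step 1 — x − y = 7 − (-11) = 18. Step 2 — v_3(18) = 2 (factor: 18 = (3^2 · 2); the sign does not affect v_p). Step 3 — |x − y|_3 = 3^{-2} = 1/9.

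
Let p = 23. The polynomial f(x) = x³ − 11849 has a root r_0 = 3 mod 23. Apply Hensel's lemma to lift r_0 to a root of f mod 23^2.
r_1 = 49 (mod 529)

Hensel: r_{i+1} = r_i − f(r_i)/f′(r_i) mod 23^{i+2}, where f′(x) = 3x². Iterate:
  r_0 = 3 (mod 23)
  r_1 = 49 (mod 529)
Final: r = 49 with f(r) ≡ 0 mod 23^2.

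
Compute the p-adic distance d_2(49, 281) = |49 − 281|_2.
d_2(49, 281) = 1/8

Step 1 — x − y = 49 − 281 = -232. Step 2 — v_2(-232) = 3 (factor: -232 = −(2^3 · 29); the sign does not affect v_p). Step 3 — |x − y|_2 = 2^{-3} = 1/8.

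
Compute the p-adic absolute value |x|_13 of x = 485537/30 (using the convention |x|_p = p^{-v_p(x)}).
|485537/30|_13 = 1/28561

Step 1 — compute v_13(x) by factoring powers of 13 out of the numerator and denominator: v_13(485537/30) = 4. Step 2 — apply |x|_p = p^{-v_p(x)} = 13^{-4} = 1/28561.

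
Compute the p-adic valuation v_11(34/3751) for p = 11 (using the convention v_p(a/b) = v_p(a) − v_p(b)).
v_11(34/3751) = -2

Factor powers of 11 from the numerator and denominator of the reduced fraction: 34 = 11^0 · 34 and 3751 = 11^2 · 31. Apply v_p(a/b) = v_p(a) − v_p(b): v_11(34/3751) = 0 − 2 = -2.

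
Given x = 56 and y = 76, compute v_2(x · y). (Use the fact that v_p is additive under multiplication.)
v_2(4256) = 5

v_p(x) = 3 (factor: 56 = 2^3 · 7); v_p(y) = 2 (factor: 76 = 2^2 · 19). Additivity: v_p(xy) = v_p(x) + v_p(y) = 3 + 2 = 5. (Direct check: xy = 4256 = 2^5 · (133).)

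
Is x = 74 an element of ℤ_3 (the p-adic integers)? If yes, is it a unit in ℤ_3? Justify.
x ∈ ℤ_3^× (unit); v_3(x) = 0

ℤ_3 = {x ∈ ℚ_3 : v_3(x) ≥ 0} and ℤ_3^× = {x ∈ ℤ_3 : v_3(x) = 0}. Here v_3(74) = v_3(num) − v_3(den) = 0; compare against these criteria.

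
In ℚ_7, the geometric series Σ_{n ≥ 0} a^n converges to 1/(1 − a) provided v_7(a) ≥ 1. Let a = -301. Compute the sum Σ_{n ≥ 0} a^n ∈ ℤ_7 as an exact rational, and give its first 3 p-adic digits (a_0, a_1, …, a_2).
Σ a^n = 1/(1 − a) = 1/302;  first 3 digits = (1, 6, 1)

v_7(a) = 1 ≥ 1, so the series converges in ℤ_7 to 1/(1 − a) = 1/(1 − (-301)) = 1/302. Expand this rational in ℤ_7: compute digits iteratively via d_i = x_i mod 7, x_{i+1} = (x_i − d_i)/7. The first 3 digits are (1, 6, 1).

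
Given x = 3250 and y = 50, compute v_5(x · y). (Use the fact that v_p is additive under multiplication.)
v_5(162500) = 5

v_p(x) = 3 (factor: 3250 = 5^3 · 26); v_p(y) = 2 (factor: 50 = 5^2 · 2). Additivity: v_p(xy) = v_p(x) + v_p(y) = 3 + 2 = 5. (Direct check: xy = 162500 = 5^5 · (52).)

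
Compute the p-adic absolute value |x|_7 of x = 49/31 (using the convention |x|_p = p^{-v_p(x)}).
|49/31|_7 = 1/49

Step 1 — compute v_7(x) by factoring powers of 7 out of the numerator and denominator: v_7(49/31) = 2. Step 2 — apply |x|_p = p^{-v_p(x)} = 7^{-2} = 1/49.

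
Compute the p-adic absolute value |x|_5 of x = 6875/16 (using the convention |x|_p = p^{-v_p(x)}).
|6875/16|_5 = 1/625

Step 1 — compute v_5(x) by factoring powers of 5 out of the numerator and denominator: v_5(6875/16) = 4. Step 2 — apply |x|_p = p^{-v_p(x)} = 5^{-4} = 1/625.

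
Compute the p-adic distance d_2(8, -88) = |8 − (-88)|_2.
d_2(8, -88) = 1/32

Step 1 — x − y = 8 − (-88) = 96. Step 2 — v_2(96) = 5 (factor: 96 = (2^5 · 3); the sign does not affect v_p). Step 3 — |x − y|_2 = 2^{-5} = 1/32.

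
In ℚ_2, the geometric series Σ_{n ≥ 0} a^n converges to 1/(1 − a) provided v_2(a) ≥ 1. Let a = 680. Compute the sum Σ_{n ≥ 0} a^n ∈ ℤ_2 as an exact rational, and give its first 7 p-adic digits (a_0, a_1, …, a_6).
Σ a^n = 1/(1 − a) = -1/679;  first 7 digits = (1, 0, 0, 1, 0, 1, 1)

v_2(a) = 3 ≥ 1, so the series converges in ℤ_2 to 1/(1 − a) = 1/(1 − 680) = -1/679. Expand this rational in ℤ_2: compute digits iteratively via d_i = x_i mod 2, x_{i+1} = (x_i − d_i)/2. The first 7 digits are (1, 0, 0, 1, 0, 1, 1).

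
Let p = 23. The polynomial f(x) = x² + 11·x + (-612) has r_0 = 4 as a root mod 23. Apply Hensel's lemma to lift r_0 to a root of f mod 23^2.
r_1 = 395 (mod 529)

Hensel: r_{i+1} = r_i − f(r_i)·(f′(r_i))^{-1} mod 23^{i+2}, f′(x) = 2x + 11. Iterate:
  r_0 = 4 (mod 23)
  r_1 = 395 (mod 529)
Final: r = 395 satisfies f(r) ≡ 0 mod 23^2.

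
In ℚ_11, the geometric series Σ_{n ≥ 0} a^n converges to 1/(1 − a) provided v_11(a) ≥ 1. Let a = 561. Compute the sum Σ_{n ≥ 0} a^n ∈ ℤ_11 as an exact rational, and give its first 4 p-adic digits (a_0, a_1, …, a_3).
Σ a^n = 1/(1 − a) = -1/560;  first 4 digits = (1, 7, 9, 7)

v_11(a) = 1 ≥ 1, so the series converges in ℤ_11 to 1/(1 − a) = 1/(1 − 561) = -1/560. Expand this rational in ℤ_11: compute digits iteratively via d_i = x_i mod 11, x_{i+1} = (x_i − d_i)/11. The first 4 digits are (1, 7, 9, 7).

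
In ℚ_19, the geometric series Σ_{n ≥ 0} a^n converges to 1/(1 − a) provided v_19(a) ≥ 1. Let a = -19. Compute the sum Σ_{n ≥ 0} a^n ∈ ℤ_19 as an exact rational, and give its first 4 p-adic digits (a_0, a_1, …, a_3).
Σ a^n = 1/(1 − a) = 1/20;  first 4 digits = (1, 18, 0, 18)

v_19(a) = 1 ≥ 1, so the series converges in ℤ_19 to 1/(1 − a) = 1/(1 − (-19)) = 1/20. Expand this rational in ℤ_19: compute digits iteratively via d_i = x_i mod 19, x_{i+1} = (x_i − d_i)/19. The first 4 digits are (1, 18, 0, 18).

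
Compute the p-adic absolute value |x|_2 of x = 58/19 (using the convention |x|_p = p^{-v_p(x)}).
|58/19|_2 = 1/2

Step 1 — compute v_2(x) by factoring powers of 2 out of the numerator and denominator: v_2(58/19) = 1. Step 2 — apply |x|_p = p^{-v_p(x)} = 2^{-1} = 1/2.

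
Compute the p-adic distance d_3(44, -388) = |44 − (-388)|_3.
d_3(44, -388) = 1/27

Step 1 — x − y = 44 − (-388) = 432. Step 2 — v_3(432) = 3 (factor: 432 = (3^3 · 16); the sign does not affect v_p). Step 3 — |x − y|_3 = 3^{-3} = 1/27.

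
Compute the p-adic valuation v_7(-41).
v_7(-41) = 0

v_7(n) is the largest exponent k such that 7^k divides n. Factor out: -41 = -7^0 · 41. (Sign doesn't affect v_p.) So v_7(-41) = 0.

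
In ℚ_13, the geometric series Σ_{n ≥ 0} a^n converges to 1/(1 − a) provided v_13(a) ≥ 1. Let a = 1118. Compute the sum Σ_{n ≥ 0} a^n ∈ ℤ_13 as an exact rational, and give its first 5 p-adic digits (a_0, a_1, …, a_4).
Σ a^n = 1/(1 − a) = -1/1117;  first 5 digits = (1, 8, 5, 2, 1)

v_13(a) = 1 ≥ 1, so the series converges in ℤ_13 to 1/(1 − a) = 1/(1 − 1118) = -1/1117. Expand this rational in ℤ_13: compute digits iteratively via d_i = x_i mod 13, x_{i+1} = (x_i − d_i)/13. The first 5 digits are (1, 8, 5, 2, 1).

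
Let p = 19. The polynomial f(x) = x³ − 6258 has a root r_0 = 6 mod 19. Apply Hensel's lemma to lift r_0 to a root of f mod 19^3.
r_2 = 4053 (mod 6859)

Hensel: r_{i+1} = r_i − f(r_i)/f′(r_i) mod 19^{i+2}, where f′(x) = 3x². Iterate:
  r_0 = 6 (mod 19)
  r_1 = 82 (mod 361)
  r_2 = 4053 (mod 6859)
Final: r = 4053 with f(r) ≡ 0 mod 19^3.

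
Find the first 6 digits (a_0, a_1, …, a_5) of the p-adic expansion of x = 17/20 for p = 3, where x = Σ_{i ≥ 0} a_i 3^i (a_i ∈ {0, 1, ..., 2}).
(a_0, …, a_5) = (1, 1, 1, 0, 0, 1)

v_3(17/20) = 0 (numerator and denominator both coprime to 3), so x ∈ ℤ_3^×. Compute digits iteratively via a_i = x_i mod 3, x_{i+1} = (x_i − a_i)/3, with x_0 = x:
  x_0 = 17/20;  a_0 = 1;  x_1 = (x_0 − 1)/3 = -1/20
  x_1 = -1/20;  a_1 = 1;  x_2 = (x_1 − 1)/3 = -7/20
  x_2 = -7/20;  a_2 = 1;  x_3 = (x_2 − 1)/3 = -9/20
  x_3 = -9/20;  a_3 = 0;  x_4 = (x_3 − 0)/3 = -3/20
  x_4 = -3/20;  a_4 = 0;  x_5 = (x_4 − 0)/3 = -1/20
  x_5 = -1/20;  a_5 = 1;  x_6 = (x_5 − 1)/3 = -7/20
Digits: (1, 1, 1, 0, 0, 1).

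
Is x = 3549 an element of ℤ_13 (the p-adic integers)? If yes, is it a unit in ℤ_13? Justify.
x ∈ ℤ_13 but not a unit; v_13(x) = 2 > 0

ℤ_13 = {x ∈ ℚ_13 : v_13(x) ≥ 0} and ℤ_13^× = {x ∈ ℤ_13 : v_13(x) = 0}. Here v_13(3549) = v_13(num) − v_13(den) = 2; compare against these criteria.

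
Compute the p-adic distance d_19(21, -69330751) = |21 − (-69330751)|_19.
d_19(21, -69330751) = 1/2476099

Step 1 — x − y = 21 − (-69330751) = 69330772. Step 2 — v_19(69330772) = 5 (factor: 69330772 = (19^5 · 28); the sign does not affect v_p). Step 3 — |x − y|_19 = 19^{-5} = 1/2476099.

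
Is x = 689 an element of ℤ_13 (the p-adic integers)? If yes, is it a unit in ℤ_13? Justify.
x ∈ ℤ_13 but not a unit; v_13(x) = 1 > 0

ℤ_13 = {x ∈ ℚ_13 : v_13(x) ≥ 0} and ℤ_13^× = {x ∈ ℤ_13 : v_13(x) = 0}. Here v_13(689) = v_13(num) − v_13(den) = 1; compare against these criteria.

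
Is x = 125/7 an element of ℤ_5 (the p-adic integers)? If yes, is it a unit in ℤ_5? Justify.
x ∈ ℤ_5 but not a unit; v_5(x) = 3 > 0

ℤ_5 = {x ∈ ℚ_5 : v_5(x) ≥ 0} and ℤ_5^× = {x ∈ ℤ_5 : v_5(x) = 0}. Here v_5(125/7) = v_5(num) − v_5(den) = 3; compare against these criteria.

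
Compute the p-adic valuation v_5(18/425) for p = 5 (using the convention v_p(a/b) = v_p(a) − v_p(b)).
v_5(18/425) = -2

Factor powers of 5 from the numerator and denominator of the reduced fraction: 18 = 5^0 · 18 and 425 = 5^2 · 17. Apply v_p(a/b) = v_p(a) − v_p(b): v_5(18/425) = 0 − 2 = -2.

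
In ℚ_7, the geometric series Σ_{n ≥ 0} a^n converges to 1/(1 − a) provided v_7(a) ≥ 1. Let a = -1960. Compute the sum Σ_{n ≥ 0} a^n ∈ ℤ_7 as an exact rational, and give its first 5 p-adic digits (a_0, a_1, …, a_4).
Σ a^n = 1/(1 − a) = 1/1961;  first 5 digits = (1, 0, 2, 1, 3)

v_7(a) = 2 ≥ 1, so the series converges in ℤ_7 to 1/(1 − a) = 1/(1 − (-1960)) = 1/1961. Expand this rational in ℤ_7: compute digits iteratively via d_i = x_i mod 7, x_{i+1} = (x_i − d_i)/7. The first 5 digits are (1, 0, 2, 1, 3).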